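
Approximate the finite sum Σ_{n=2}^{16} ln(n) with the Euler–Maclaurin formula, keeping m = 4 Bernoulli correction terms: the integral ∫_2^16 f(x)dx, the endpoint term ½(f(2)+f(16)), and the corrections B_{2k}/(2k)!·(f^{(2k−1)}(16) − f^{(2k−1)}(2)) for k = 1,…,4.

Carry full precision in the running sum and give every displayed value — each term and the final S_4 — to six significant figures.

S_4 ≈ 30.6719

∫_2^16 ln(x) dx evaluates to 28.9751.
Endpoint term: (f(2) + f(16))/2 = (0.693147 + 2.77259)/2 = 1.73287.
Integral + boundary = 30.7080.
Correction k=1: B_{2}/2! · (f^{(1)}(16) − f^{(1)}(2)) = 1/12 · (0.0625000 − 0.500000) = -0.0364583.
After k=1: 30.6715.
Correction k=2: B_{4}/4! · (f^{(3)}(16) − f^{(3)}(2)) = −1/720 · (0.000488281 − 0.250000) = 0.000346544.
After k=2: 30.6719.
Correction k=3: B_{6}/6! · (f^{(5)}(16) − f^{(5)}(2)) = 1/30240 · (2.28882e-05 − 0.750000) = -2.48008e-05.
After k=3: 30.6719.
Correction k=4: B_{8}/8! · (f^{(7)}(16) − f^{(7)}(2)) = −1/1209600 · (2.68221e-06 − 5.62500) = 4.65030e-06.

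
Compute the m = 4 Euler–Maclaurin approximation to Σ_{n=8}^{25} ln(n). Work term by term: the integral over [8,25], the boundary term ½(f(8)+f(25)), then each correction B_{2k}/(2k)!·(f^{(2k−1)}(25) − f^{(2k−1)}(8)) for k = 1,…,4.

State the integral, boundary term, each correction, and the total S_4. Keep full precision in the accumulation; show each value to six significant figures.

S_4 ≈ 49.4784

∫_8^25 ln(x) dx evaluates to 46.8364.
Endpoint term: (f(8) + f(25))/2 = (2.07944 + 3.21888)/2 = 2.64916.
Integral + boundary = 49.4855.
Order-1 term: 1/12 · (0.0400000 − 0.125000) = -0.00708333.
Partial sum through k=1: 49.4784.
Order-2 term: −1/720 · (0.000128000 − 0.00390625) = 5.24757e-06.
Partial sum through k=2: 49.4784.
Order-3 term: 1/30240 · (2.45760e-06 − 0.000732422) = -2.41390e-08.
Partial sum through k=3: 49.4784.
Order-4 term: −1/1209600 · (1.17965e-07 − 0.000343323) = 2.83734e-10.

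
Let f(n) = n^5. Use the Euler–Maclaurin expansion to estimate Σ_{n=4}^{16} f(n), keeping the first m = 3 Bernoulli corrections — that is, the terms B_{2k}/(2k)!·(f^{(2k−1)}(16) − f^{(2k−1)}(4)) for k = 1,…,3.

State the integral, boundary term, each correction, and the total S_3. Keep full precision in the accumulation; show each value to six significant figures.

The integral term ∫_4^16 x^5 dx = 2.79552e+06.
Boundary: ½(f(4) + f(16)) = ½(1024.00 + 1.04858e+06) = 524800.
Integral + boundary = 3.32032e+06.
Correction k=1: B_{2}/2! · (f^{(1)}(16) − f^{(1)}(4)) = 1/12 · (327680 − 1280.00) = 27200.0.
Running total after k=1: 3.34752e+06.
Correction k=2: B_{4}/4! · (f^{(3)}(16) − f^{(3)}(4)) = −1/720 · (15360.0 − 960.000) = -20.0000.
Running total after k=2: 3.34750e+06.
Correction k=3: B_{6}/6! · (f^{(5)}(16) − f^{(5)}(4)) = 1/30240 · (120.000 − 120.000) = 0.00000.

S_3 ≈ 3.34750e+06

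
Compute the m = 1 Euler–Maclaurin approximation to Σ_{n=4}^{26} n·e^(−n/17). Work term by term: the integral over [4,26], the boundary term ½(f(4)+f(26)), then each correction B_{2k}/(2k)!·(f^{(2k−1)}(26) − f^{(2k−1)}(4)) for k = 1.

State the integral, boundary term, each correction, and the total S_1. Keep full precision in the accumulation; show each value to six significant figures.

S_1 ≈ 128.107

The integral term ∫_4^26 x·e^(−x/17) dx = 123.770.
½[f(4) + f(26)] = ½[3.16135 + 5.63324] = 4.39730.
Integral + boundary = 128.167.
Order-1 term: 1/12 · (-0.114704 − 0.604376) = -0.0599234.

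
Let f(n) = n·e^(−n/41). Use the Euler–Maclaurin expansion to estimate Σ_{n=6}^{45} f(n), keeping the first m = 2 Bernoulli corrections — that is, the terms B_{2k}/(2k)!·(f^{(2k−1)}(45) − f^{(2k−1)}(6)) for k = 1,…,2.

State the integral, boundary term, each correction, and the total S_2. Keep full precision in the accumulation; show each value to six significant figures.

Integral: ∫_6^45 x·e^(−x/41) dx = 488.094.
Boundary: ½(f(6) + f(45)) = ½(5.18318 + 15.0158) = 10.0995.
Integral + boundary = 498.193.
k=1: B_{2}/(2)! × [f^{(1)}(45) − f^{(1)}(6)] = 1/12 × (-0.0325545 − 0.737444) = -0.0641665.
Running total after k=1: 498.129.
k=2: B_{4}/(4)! × [f^{(3)}(45) − f^{(3)}(6)] = −1/720 × (0.000377640 − 0.00146649) = 1.51229e-06.

S_2 ≈ 498.129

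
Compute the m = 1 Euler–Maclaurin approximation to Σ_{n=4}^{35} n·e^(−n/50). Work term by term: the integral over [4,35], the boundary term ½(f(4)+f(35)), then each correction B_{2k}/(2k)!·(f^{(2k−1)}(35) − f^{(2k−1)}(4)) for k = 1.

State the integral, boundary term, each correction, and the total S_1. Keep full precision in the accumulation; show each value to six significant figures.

The integral term ∫_4^35 x·e^(−x/50) dx = 381.927.
Endpoint term: (f(4) + f(35))/2 = (3.69247 + 17.3805)/2 = 10.5365.
Integral + boundary = 392.463.
Order-1 term: 1/12 · (0.148976 − 0.849267) = -0.0583576.

S_1 ≈ 392.405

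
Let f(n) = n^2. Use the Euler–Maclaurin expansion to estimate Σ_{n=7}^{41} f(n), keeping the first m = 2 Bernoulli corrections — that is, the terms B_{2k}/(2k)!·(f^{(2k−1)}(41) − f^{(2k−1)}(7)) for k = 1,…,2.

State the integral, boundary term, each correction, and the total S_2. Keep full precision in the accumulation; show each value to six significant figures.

Integral: ∫_7^41 x^2 dx = 22859.3.
Endpoint term: (f(7) + f(41))/2 = (49.0000 + 1681.00)/2 = 865.000.
So far: 23724.3.
k=1: B_{2}/(2)! × [f^{(1)}(41) − f^{(1)}(7)] = 1/12 × (82.0000 − 14.0000) = 5.66667.
Partial sum through k=1: 23730.0.
k=2: B_{4}/(4)! × [f^{(3)}(41) − f^{(3)}(7)] = −1/720 × (0.00000 − 0.00000) = 0.00000.

S_2 ≈ 23730.0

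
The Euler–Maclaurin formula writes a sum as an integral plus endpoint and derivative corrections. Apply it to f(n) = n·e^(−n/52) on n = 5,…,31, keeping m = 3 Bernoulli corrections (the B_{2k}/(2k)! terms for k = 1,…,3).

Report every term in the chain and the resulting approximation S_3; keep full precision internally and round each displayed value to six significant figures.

∫_5^31 x·e^(−x/52) dx evaluates to 314.474.
½[f(5) + f(31)] = ½[4.54162 + 17.0787] = 10.8102.
So far: 325.284.
Order-1 term: 1/12 · (0.222490 − 0.820985) = -0.0498747.
Running total after k=1: 325.235.
Order-2 term: −1/720 · (0.000489772 − 0.000975456) = 6.74562e-07.
Running total after k=2: 325.235.
Order-3 term: 1/30240 · (3.31828e-07 − 6.09206e-07) = -9.17258e-12.

S_3 ≈ 325.235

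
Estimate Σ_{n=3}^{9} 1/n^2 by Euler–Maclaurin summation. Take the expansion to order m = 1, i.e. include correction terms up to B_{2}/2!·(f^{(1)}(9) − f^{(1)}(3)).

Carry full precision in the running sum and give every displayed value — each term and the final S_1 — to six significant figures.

Integral: ∫_3^9 1/x^2 dx = 0.222222.
Endpoint term: (f(3) + f(9))/2 = (0.111111 + 0.0123457)/2 = 0.0617284.
Integral + boundary = 0.283951.
k=1: B_{2}/(2)! × [f^{(1)}(9) − f^{(1)}(3)] = 1/12 × (-0.00274348 − (-0.0740741)) = 0.00594422.

S_1 ≈ 0.289895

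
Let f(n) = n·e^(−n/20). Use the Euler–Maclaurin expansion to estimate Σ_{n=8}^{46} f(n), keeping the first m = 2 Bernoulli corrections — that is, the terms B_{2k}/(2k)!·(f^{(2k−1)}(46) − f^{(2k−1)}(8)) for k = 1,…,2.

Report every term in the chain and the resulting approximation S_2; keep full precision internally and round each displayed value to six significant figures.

∫_8^46 x·e^(−x/20) dx evaluates to 243.038.
½[f(8) + f(46)] = ½[5.36256 + 4.61191] = 4.98723.
Running total after boundary: 248.025.
k=1: B_{2}/(2)! × [f^{(1)}(46) − f^{(1)}(8)] = 1/12 × (-0.130336 − 0.402192) = -0.0443774.
Running total after k=1: 247.980.
k=2: B_{4}/(4)! × [f^{(3)}(46) − f^{(3)}(8)] = −1/720 × (0.000175453 − 0.00435708) = 5.80782e-06.

S_2 ≈ 247.980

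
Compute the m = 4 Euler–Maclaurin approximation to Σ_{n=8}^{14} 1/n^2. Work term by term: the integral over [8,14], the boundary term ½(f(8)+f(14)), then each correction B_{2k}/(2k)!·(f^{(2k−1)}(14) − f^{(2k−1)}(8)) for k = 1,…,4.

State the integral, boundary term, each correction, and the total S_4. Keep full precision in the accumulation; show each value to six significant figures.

∫_8^14 1/x^2 dx evaluates to 0.0535714.
Endpoint term: (f(8) + f(14))/2 = (0.0156250 + 0.00510204)/2 = 0.0103635.
So far: 0.0639349.
k=1: B_{2}/(2)! × [f^{(1)}(14) − f^{(1)}(8)] = 1/12 × (-0.000728863 − (-0.00390625)) = 0.000264782.
Running total after k=1: 0.0641997.
k=2: B_{4}/(4)! × [f^{(3)}(14) − f^{(3)}(8)] = −1/720 × (-4.46243e-05 − (-0.000732422)) = -9.55274e-07.
Running total after k=2: 0.0641988.
k=3: B_{6}/(6)! × [f^{(5)}(14) − f^{(5)}(8)] = 1/30240 × (-6.83024e-06 − (-0.000343323)) = 1.11274e-08.
Running total after k=3: 0.0641988.
k=4: B_{8}/(8)! × [f^{(7)}(14) − f^{(7)}(8)] = −1/1209600 × (-1.95150e-06 − (-0.000300407)) = -2.46739e-10.

S_4 ≈ 0.0641988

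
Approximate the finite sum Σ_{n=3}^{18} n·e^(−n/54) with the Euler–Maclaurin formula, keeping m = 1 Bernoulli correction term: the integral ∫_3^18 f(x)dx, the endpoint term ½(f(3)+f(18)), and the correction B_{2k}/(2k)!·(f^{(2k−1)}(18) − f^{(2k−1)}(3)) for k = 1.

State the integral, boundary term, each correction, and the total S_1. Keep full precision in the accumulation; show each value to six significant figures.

S_1 ≈ 133.623

∫_3^18 x·e^(−x/54) dx evaluates to 125.790.
Endpoint term: (f(3) + f(18))/2 = (2.83788 + 12.8976)/2 = 7.86772.
Integral + boundary = 133.657.
k=1: B_{2}/(2)! × [f^{(1)}(18) − f^{(1)}(3)] = 1/12 × (0.477688 − 0.893406) = -0.0346432.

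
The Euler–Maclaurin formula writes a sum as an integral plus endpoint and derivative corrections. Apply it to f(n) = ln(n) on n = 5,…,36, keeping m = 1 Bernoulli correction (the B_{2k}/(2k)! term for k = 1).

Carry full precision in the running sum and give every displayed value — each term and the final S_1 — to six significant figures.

S_1 ≈ 92.5416

The integral term ∫_5^36 ln(x) dx = 89.9595.
½[f(5) + f(36)] = ½[1.60944 + 3.58352] = 2.59648.
So far: 92.5560.
Order-1 term: 1/12 · (0.0277778 − 0.200000) = -0.0143519.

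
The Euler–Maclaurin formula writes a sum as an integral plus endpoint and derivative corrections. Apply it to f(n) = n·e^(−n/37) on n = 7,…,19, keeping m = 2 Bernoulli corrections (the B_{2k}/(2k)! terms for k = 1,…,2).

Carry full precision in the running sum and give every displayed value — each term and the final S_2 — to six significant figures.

S_2 ≈ 116.068

∫_7^19 x·e^(−x/37) dx evaluates to 107.519.
½[f(7) + f(19)] = ½[5.79341 + 11.3694] = 8.58140.
So far: 116.100.
Correction k=1: B_{2}/2! · (f^{(1)}(19) − f^{(1)}(7)) = 1/12 · (0.291108 − 0.671051) = -0.0316619.
After k=1: 116.068.
Correction k=2: B_{4}/4! · (f^{(3)}(19) − f^{(3)}(7)) = −1/720 · (0.00108684 − 0.00169928) = 8.50605e-07.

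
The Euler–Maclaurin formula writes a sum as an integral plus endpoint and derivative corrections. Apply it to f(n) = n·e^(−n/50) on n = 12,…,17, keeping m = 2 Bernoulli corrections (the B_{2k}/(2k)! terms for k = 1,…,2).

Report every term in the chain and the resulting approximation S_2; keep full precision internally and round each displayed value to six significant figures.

The integral term ∫_12^17 x·e^(−x/50) dx = 54.1158.
½[f(12) + f(17)] = ½[9.43953 + 12.1001] = 10.7698.
Running total after boundary: 64.8856.
Order-1 term: 1/12 · (0.469768 − 0.597837) = -0.0106724.
Partial sum through k=1: 64.8749.
Order-2 term: −1/720 · (0.000757324 − 0.000868437) = 1.54324e-07.

S_2 ≈ 64.8749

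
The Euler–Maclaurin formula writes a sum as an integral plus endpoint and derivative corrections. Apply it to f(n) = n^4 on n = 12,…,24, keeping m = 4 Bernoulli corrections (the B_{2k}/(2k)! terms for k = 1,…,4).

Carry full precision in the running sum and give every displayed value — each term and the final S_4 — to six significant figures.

∫_12^24 x^4 dx evaluates to 1.54276e+06.
½[f(12) + f(24)] = ½[20736.0 + 331776] = 176256.
Running total after boundary: 1.71901e+06.
Order-1 term: 1/12 · (55296.0 − 6912.00) = 4032.00.
Partial sum through k=1: 1.72305e+06.
Order-2 term: −1/720 · (576.000 − 288.000) = -0.400000.
Partial sum through k=2: 1.72305e+06.
Order-3 term: 1/30240 · (0.00000 − 0.00000) = 0.00000.
Partial sum through k=3: 1.72305e+06.
Order-4 term: −1/1209600 · (0.00000 − 0.00000) = 0.00000.

S_4 ≈ 1.72305e+06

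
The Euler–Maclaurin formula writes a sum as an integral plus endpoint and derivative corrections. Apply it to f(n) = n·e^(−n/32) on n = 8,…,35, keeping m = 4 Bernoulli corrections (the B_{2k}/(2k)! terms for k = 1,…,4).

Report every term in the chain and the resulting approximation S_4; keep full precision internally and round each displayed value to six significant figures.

S_4 ≈ 287.641

∫_8^35 x·e^(−x/32) dx evaluates to 278.715.
½[f(8) + f(35)] = ½[6.23041 + 11.7235] = 8.97697.
Running total after boundary: 287.692.
Correction k=1: B_{2}/2! · (f^{(1)}(35) − f^{(1)}(8)) = 1/12 · (-0.0314023 − 0.584101) = -0.0512919.
Partial sum through k=1: 287.641.
Correction k=2: B_{4}/4! · (f^{(3)}(35) − f^{(3)}(8)) = −1/720 · (0.000623549 − 0.00209151) = 2.03883e-06.
Partial sum through k=2: 287.641.
Correction k=3: B_{6}/6! · (f^{(5)}(35) − f^{(5)}(8)) = 1/30240 · (1.24782e-06 − 3.52793e-06) = -7.54006e-11.
Partial sum through k=3: 287.641.
Correction k=4: B_{8}/8! · (f^{(7)}(35) − f^{(7)}(8)) = −1/1209600 · (1.84248e-09 − 4.89587e-09) = 2.52430e-15.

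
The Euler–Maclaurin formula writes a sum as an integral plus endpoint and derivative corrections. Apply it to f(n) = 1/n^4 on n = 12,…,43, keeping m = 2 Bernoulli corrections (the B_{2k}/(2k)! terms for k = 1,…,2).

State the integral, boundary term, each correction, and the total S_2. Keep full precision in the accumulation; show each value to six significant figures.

S_2 ≈ 0.000214300

∫_12^43 1/x^4 dx evaluates to 0.000188709.
Endpoint term: (f(12) + f(43))/2 = (4.82253e-05 + 2.92500e-07)/2 = 2.42589e-05.
So far: 0.000212968.
k=1: B_{2}/(2)! × [f^{(1)}(43) − f^{(1)}(12)] = 1/12 × (-2.72093e-08 − (-1.60751e-05)) = 1.33732e-06.
Partial sum through k=1: 0.000214305.
k=2: B_{4}/(4)! × [f^{(3)}(43) − f^{(3)}(12)] = −1/720 × (-4.41471e-10 − (-3.34898e-06)) = -4.65075e-09.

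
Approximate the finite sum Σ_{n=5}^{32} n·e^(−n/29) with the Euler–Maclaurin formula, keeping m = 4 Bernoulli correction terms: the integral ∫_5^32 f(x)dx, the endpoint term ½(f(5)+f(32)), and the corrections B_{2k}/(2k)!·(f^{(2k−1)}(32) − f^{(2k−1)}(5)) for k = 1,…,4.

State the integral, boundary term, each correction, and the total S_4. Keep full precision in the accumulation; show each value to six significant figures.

The integral term ∫_5^32 x·e^(−x/29) dx = 243.026.
Endpoint term: (f(5) + f(32))/2 = (4.20815 + 10.6152)/2 = 7.41168.
Running total after boundary: 250.438.
k=1: B_{2}/(2)! × [f^{(1)}(32) − f^{(1)}(5)] = 1/12 × (-0.0343164 − 0.696522) = -0.0609032.
Running total after k=1: 250.377.
k=2: B_{4}/(4)! × [f^{(3)}(32) − f^{(3)}(5)] = −1/720 × (0.000748079 − 0.00282971) = 2.89115e-06.
Running total after k=2: 250.377.
k=3: B_{6}/(6)! × [f^{(5)}(32) − f^{(5)}(5)] = 1/30240 × (1.82754e-06 − 5.74460e-06) = -1.29532e-10.
Running total after k=3: 250.377.
k=4: B_{8}/(8)! × [f^{(7)}(32) − f^{(7)}(5)] = −1/1209600 × (3.28843e-09 − 9.66053e-09) = 5.26794e-15.

S_4 ≈ 250.377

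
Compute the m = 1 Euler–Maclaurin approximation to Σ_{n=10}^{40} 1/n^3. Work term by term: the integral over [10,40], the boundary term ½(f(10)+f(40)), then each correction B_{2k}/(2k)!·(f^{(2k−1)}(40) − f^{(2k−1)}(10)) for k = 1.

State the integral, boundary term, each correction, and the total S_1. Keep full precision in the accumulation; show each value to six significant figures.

∫_10^40 1/x^3 dx evaluates to 0.00468750.
Boundary: ½(f(10) + f(40)) = ½(0.00100000 + 1.56250e-05) = 0.000507813.
Integral + boundary = 0.00519531.
Correction k=1: B_{2}/2! · (f^{(1)}(40) − f^{(1)}(10)) = 1/12 · (-1.17187e-06 − (-0.000300000)) = 2.49023e-05.

S_1 ≈ 0.00522021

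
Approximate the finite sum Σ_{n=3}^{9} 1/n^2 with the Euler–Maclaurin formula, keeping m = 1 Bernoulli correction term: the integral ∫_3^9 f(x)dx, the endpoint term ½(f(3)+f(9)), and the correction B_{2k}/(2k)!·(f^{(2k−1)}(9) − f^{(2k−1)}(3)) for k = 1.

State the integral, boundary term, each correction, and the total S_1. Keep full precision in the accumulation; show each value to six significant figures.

S_1 ≈ 0.289895

Integral: ∫_3^9 1/x^2 dx = 0.222222.
Boundary: ½(f(3) + f(9)) = ½(0.111111 + 0.0123457) = 0.0617284.
Running total after boundary: 0.283951.
k=1: B_{2}/(2)! × [f^{(1)}(9) − f^{(1)}(3)] = 1/12 × (-0.00274348 − (-0.0740741)) = 0.00594422.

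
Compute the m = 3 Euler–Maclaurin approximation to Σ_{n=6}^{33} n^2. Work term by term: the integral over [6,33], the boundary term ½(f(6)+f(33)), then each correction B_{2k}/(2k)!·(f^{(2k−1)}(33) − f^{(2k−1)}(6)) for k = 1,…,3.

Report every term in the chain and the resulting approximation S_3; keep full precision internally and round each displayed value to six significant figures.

S_3 ≈ 12474.0

∫_6^33 x^2 dx evaluates to 11907.0.
Endpoint term: (f(6) + f(33))/2 = (36.0000 + 1089.00)/2 = 562.500.
Integral + boundary = 12469.5.
k=1: B_{2}/(2)! × [f^{(1)}(33) − f^{(1)}(6)] = 1/12 × (66.0000 − 12.0000) = 4.50000.
Running total after k=1: 12474.0.
k=2: B_{4}/(4)! × [f^{(3)}(33) − f^{(3)}(6)] = −1/720 × (0.00000 − 0.00000) = 0.00000.
Running total after k=2: 12474.0.
k=3: B_{6}/(6)! × [f^{(5)}(33) − f^{(5)}(6)] = 1/30240 × (0.00000 − 0.00000) = 0.00000.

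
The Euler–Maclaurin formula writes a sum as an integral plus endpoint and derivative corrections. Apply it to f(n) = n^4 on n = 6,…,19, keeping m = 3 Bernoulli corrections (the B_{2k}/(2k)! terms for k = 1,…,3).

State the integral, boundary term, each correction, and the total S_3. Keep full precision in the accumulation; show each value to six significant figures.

Integral: ∫_6^19 x^4 dx = 493665.
½[f(6) + f(19)] = ½[1296.00 + 130321] = 65808.5.
So far: 559473.
Order-1 term: 1/12 · (27436.0 − 864.000) = 2214.33.
Running total after k=1: 561687.
Order-2 term: −1/720 · (456.000 − 144.000) = -0.433333.
Running total after k=2: 561687.
Order-3 term: 1/30240 · (0.00000 − 0.00000) = 0.00000.

S_3 ≈ 561687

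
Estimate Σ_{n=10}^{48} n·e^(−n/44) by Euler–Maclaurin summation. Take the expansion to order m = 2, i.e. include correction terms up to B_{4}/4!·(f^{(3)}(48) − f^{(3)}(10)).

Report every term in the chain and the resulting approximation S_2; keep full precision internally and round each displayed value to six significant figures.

S_2 ≈ 545.191

Integral: ∫_10^48 x·e^(−x/44) dx = 533.200.
Boundary: ½(f(10) + f(48)) = ½(7.96703 + 16.1237) = 12.0454.
Running total after boundary: 545.245.
Order-1 term: 1/12 · (-0.0305374 − 0.615634) = -0.0538477.
Running total after k=1: 545.191.
Order-2 term: −1/720 · (0.000331242 − 0.00114103) = 1.12471e-06.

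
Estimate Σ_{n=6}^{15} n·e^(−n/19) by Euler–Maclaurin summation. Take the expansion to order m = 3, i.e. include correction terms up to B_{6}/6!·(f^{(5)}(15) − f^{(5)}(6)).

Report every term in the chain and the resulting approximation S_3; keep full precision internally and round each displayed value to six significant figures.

S_3 ≈ 58.5977

Integral: ∫_6^15 x·e^(−x/19) dx = 53.0381.
Endpoint term: (f(6) + f(15))/2 = (4.37528 + 6.81126)/2 = 5.59327.
Running total after boundary: 58.6313.
Order-1 term: 1/12 · (0.0955966 − 0.498935) = -0.0336116.
Partial sum through k=1: 58.5977.
Order-2 term: −1/720 · (0.00278051 − 0.00542205) = 3.66881e-06.
Partial sum through k=2: 58.5977.
Order-3 term: 1/30240 · (1.46709e-05 − 2.62106e-05) = -3.81601e-10.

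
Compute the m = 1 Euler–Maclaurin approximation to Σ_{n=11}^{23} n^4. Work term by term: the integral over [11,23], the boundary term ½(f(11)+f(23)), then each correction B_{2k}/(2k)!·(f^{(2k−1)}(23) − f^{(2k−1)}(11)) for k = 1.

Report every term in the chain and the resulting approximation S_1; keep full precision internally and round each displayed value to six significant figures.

The integral term ∫_11^23 x^4 dx = 1.25506e+06.
½[f(11) + f(23)] = ½[14641.0 + 279841] = 147241.
Integral + boundary = 1.40230e+06.
Correction k=1: B_{2}/2! · (f^{(1)}(23) − f^{(1)}(11)) = 1/12 · (48668.0 − 5324.00) = 3612.00.

S_1 ≈ 1.40591e+06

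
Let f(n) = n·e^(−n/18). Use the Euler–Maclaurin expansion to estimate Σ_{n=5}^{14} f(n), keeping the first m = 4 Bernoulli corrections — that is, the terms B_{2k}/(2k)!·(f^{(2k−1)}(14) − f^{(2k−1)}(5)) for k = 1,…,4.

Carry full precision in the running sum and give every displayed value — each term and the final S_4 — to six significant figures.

S_4 ≈ 54.0339

The integral term ∫_5^14 x·e^(−x/18) dx = 48.9613.
½[f(5) + f(14)] = ½[3.78733 + 6.43196] = 5.10964.
So far: 54.0709.
k=1: B_{2}/(2)! × [f^{(1)}(14) − f^{(1)}(5)] = 1/12 × (0.102095 − 0.547058) = -0.0370803.
Running total after k=1: 54.0339.
k=2: B_{4}/(4)! × [f^{(3)}(14) − f^{(3)}(5)] = −1/720 × (0.00315107 − 0.00636416) = 4.46263e-06.
Running total after k=2: 54.0339.
k=3: B_{6}/(6)! × [f^{(5)}(14) − f^{(5)}(5)] = 1/30240 × (1.84785e-05 − 3.40737e-05) = -5.15714e-10.
Running total after k=3: 54.0339.
k=4: B_{8}/(8)! × [f^{(7)}(14) − f^{(7)}(5)] = −1/1209600 × (8.40477e-08 − 1.49706e-07) = 5.42814e-14.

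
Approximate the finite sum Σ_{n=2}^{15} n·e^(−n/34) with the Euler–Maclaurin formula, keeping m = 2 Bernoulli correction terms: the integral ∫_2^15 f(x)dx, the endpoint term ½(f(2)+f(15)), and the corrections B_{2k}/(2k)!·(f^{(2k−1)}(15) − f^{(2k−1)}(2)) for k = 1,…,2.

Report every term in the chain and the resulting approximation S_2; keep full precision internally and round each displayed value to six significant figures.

S_2 ≈ 88.0971

The integral term ∫_2^15 x·e^(−x/34) dx = 82.3736.
Boundary: ½(f(2) + f(15)) = ½(1.88575 + 9.64919) = 5.76747.
So far: 88.1411.
Order-1 term: 1/12 · (0.359480 − 0.887410) = -0.0439942.
Partial sum through k=1: 88.0971.
Order-2 term: −1/720 · (0.00142391 − 0.00239892) = 1.35419e-06.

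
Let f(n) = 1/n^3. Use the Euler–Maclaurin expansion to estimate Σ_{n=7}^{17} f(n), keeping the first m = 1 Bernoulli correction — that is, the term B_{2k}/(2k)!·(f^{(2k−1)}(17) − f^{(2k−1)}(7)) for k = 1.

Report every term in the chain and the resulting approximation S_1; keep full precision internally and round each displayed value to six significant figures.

Integral: ∫_7^17 1/x^3 dx = 0.00847398.
Endpoint term: (f(7) + f(17))/2 = (0.00291545 + 0.000203542)/2 = 0.00155950.
Integral + boundary = 0.0100335.
Order-1 term: 1/12 · (-3.59191e-05 − (-0.00124948)) = 0.000101130.

S_1 ≈ 0.0101346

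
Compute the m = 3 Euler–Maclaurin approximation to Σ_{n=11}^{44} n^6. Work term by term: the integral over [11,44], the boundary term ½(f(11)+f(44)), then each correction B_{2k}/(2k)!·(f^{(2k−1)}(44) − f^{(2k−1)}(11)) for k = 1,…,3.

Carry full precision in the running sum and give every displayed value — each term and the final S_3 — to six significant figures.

S_3 ≈ 4.93197e+10

The integral term ∫_11^44 x^6 dx = 4.56083e+10.
½[f(11) + f(44)] = ½[1.77156e+06 + 7.25631e+09] = 3.62904e+09.
So far: 4.92374e+10.
k=1: B_{2}/(2)! × [f^{(1)}(44) − f^{(1)}(11)] = 1/12 × (9.89497e+08 − 966306) = 8.23776e+07.
After k=1: 4.93198e+10.
k=2: B_{4}/(4)! × [f^{(3)}(44) − f^{(3)}(11)] = −1/720 × (1.02221e+07 − 159720) = -13975.5.
After k=2: 4.93197e+10.
k=3: B_{6}/(6)! × [f^{(5)}(44) − f^{(5)}(11)] = 1/30240 × (31680.0 − 7920.00) = 0.785714.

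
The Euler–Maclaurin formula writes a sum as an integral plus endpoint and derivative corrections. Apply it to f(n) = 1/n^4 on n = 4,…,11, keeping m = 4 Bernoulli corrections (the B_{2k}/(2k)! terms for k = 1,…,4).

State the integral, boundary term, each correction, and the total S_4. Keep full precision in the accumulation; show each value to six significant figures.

S_4 ≈ 0.00725919

Integral: ∫_4^11 1/x^4 dx = 0.00495790.
Boundary: ½(f(4) + f(11)) = ½(0.00390625 + 6.83013e-05) = 0.00198728.
Integral + boundary = 0.00694517.
Order-1 term: 1/12 · (-2.48369e-05 − (-0.00390625)) = 0.000323451.
After k=1: 0.00726862.
Order-2 term: −1/720 · (-6.15790e-06 − (-0.00732422)) = -1.01640e-05.
After k=2: 0.00725846.
Order-3 term: 1/30240 · (-2.84994e-06 − (-0.0256348)) = 8.47616e-07.
After k=3: 0.00725931.
Order-4 term: −1/1209600 · (-2.11979e-06 − (-0.144196)) = -1.19208e-07.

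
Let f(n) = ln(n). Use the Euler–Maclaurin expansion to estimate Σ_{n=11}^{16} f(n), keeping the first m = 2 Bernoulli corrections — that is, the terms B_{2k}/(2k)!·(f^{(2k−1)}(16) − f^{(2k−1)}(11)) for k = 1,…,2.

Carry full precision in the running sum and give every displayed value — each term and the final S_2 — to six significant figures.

S_2 ≈ 15.5674

The integral term ∫_11^16 ln(x) dx = 12.9846.
½[f(11) + f(16)] = ½[2.39790 + 2.77259] = 2.58524.
So far: 15.5698.
k=1: B_{2}/(2)! × [f^{(1)}(16) − f^{(1)}(11)] = 1/12 × (0.0625000 − 0.0909091) = -0.00236742.
Running total after k=1: 15.5674.
k=2: B_{4}/(4)! × [f^{(3)}(16) − f^{(3)}(11)] = −1/720 × (0.000488281 − 0.00150263) = 1.40882e-06.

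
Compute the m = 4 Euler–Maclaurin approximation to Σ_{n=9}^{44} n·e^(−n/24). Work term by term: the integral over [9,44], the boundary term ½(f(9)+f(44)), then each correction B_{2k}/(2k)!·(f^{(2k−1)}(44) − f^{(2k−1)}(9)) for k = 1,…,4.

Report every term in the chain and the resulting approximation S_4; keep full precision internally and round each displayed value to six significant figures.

Integral: ∫_9^44 x·e^(−x/24) dx = 283.409.
½[f(9) + f(44)] = ½[6.18560 + 7.03471] = 6.61016.
Running total after boundary: 290.020.
Order-1 term: 1/12 · (-0.133233 − 0.429556) = -0.0468991.
Partial sum through k=1: 289.973.
Order-2 term: −1/720 · (0.000323831 − 0.00313218) = 3.90048e-06.
Partial sum through k=2: 289.973.
Order-3 term: 1/30240 · (1.52599e-06 − 9.58090e-06) = -2.66366e-10.
Partial sum through k=3: 289.973.
Order-4 term: −1/1209600 · (4.32251e-09 − 2.38264e-08) = 1.61242e-14.

S_4 ≈ 289.973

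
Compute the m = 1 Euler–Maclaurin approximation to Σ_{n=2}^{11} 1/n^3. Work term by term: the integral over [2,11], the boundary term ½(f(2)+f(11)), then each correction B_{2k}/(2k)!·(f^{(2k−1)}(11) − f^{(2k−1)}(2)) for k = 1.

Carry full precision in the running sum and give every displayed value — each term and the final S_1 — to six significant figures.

S_1 ≈ 0.199351

Integral: ∫_2^11 1/x^3 dx = 0.120868.
Boundary: ½(f(2) + f(11)) = ½(0.125000 + 0.000751315) = 0.0628757.
So far: 0.183743.
k=1: B_{2}/(2)! × [f^{(1)}(11) − f^{(1)}(2)] = 1/12 × (-0.000204904 − (-0.187500)) = 0.0156079.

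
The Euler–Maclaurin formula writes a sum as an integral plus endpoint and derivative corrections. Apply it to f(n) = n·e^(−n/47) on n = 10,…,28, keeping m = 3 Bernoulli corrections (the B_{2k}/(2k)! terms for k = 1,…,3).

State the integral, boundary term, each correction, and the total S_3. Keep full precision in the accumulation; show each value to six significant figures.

∫_10^28 x·e^(−x/47) dx evaluates to 222.746.
Boundary: ½(f(10) + f(28)) = ½(8.08345 + 15.4323) = 11.7579.
Integral + boundary = 234.504.
Correction k=1: B_{2}/2! · (f^{(1)}(28) − f^{(1)}(10)) = 1/12 · (0.222806 − 0.636357) = -0.0344626.
Running total after k=1: 234.470.
Correction k=2: B_{4}/4! · (f^{(3)}(28) − f^{(3)}(10)) = −1/720 · (0.000599869 − 0.00101994) = 5.83432e-07.
Running total after k=2: 234.470.
Correction k=3: B_{6}/6! · (f^{(5)}(28) − f^{(5)}(10)) = 1/30240 · (4.97453e-07 − 7.93031e-07) = -9.77439e-12.

S_3 ≈ 234.470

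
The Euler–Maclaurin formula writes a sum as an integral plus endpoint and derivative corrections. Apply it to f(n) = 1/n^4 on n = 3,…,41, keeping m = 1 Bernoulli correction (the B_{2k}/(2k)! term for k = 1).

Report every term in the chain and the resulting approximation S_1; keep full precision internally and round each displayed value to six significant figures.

∫_3^41 1/x^4 dx evaluates to 0.0123408.
½[f(3) + f(41)] = ½[0.0123457 + 3.53887e-07] = 0.00617302.
So far: 0.0185139.
Correction k=1: B_{2}/2! · (f^{(1)}(41) − f^{(1)}(3)) = 1/12 · (-3.45256e-08 − (-0.0164609)) = 0.00137174.

S_1 ≈ 0.0198856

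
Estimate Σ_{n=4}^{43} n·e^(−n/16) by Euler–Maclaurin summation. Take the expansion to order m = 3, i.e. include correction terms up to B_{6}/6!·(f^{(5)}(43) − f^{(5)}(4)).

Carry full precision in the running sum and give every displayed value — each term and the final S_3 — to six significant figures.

Integral: ∫_4^43 x·e^(−x/16) dx = 184.976.
Endpoint term: (f(4) + f(43))/2 = (3.11520 + 2.92619)/2 = 3.02069.
So far: 187.997.
Order-1 term: 1/12 · (-0.114836 − 0.584101) = -0.0582447.
After k=1: 187.939.
Order-2 term: −1/720 · (8.30699e-05 − 0.00836602) = 1.15041e-05.
After k=2: 187.939.
Order-3 term: 1/30240 · (2.40124e-06 − 5.64469e-05) = -1.78722e-09.

S_3 ≈ 187.939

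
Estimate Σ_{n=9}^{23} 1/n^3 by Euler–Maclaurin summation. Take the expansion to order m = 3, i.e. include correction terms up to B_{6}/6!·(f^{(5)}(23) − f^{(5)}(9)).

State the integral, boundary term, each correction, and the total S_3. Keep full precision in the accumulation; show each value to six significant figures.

Integral: ∫_9^23 1/x^3 dx = 0.00522766.
Boundary: ½(f(9) + f(23)) = ½(0.00137174 + 8.21895e-05) = 0.000726966.
Running total after boundary: 0.00595463.
Correction k=1: B_{2}/2! · (f^{(1)}(23) − f^{(1)}(9)) = 1/12 · (-1.07204e-05 − (-0.000457247)) = 3.72106e-05.
Running total after k=1: 0.00599184.
Correction k=2: B_{4}/4! · (f^{(3)}(23) − f^{(3)}(9)) = −1/720 · (-4.05307e-07 − (-0.000112901)) = -1.56243e-07.
Running total after k=2: 0.00599168.
Correction k=3: B_{6}/6! · (f^{(5)}(23) − f^{(5)}(9)) = 1/30240 · (-3.21794e-08 − (-5.85410e-05)) = 1.93482e-09.

S_3 ≈ 0.00599168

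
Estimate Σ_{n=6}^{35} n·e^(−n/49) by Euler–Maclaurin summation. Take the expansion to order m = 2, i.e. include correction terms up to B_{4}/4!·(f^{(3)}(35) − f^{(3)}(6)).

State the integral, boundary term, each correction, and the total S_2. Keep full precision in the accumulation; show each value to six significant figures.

The integral term ∫_6^35 x·e^(−x/49) dx = 369.451.
½[f(6) + f(35)] = ½[5.30851 + 17.1340] = 11.2212.
Running total after boundary: 380.672.
Correction k=1: B_{2}/2! · (f^{(1)}(35) − f^{(1)}(6)) = 1/12 · (0.139869 − 0.776414) = -0.0530454.
Partial sum through k=1: 380.619.
Correction k=2: B_{4}/4! · (f^{(3)}(35) − f^{(3)}(6)) = −1/720 · (0.000466036 − 0.00106036) = 8.25445e-07.

S_2 ≈ 380.619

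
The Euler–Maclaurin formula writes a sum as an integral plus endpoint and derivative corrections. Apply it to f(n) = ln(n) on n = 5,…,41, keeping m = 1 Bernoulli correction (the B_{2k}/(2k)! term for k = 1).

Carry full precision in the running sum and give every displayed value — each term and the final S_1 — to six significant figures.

S_1 ≈ 110.856

Integral: ∫_5^41 ln(x) dx = 108.209.
Endpoint term: (f(5) + f(41))/2 = (1.60944 + 3.71357)/2 = 2.66150.
Integral + boundary = 110.871.
Correction k=1: B_{2}/2! · (f^{(1)}(41) − f^{(1)}(5)) = 1/12 · (0.0243902 − 0.200000) = -0.0146341.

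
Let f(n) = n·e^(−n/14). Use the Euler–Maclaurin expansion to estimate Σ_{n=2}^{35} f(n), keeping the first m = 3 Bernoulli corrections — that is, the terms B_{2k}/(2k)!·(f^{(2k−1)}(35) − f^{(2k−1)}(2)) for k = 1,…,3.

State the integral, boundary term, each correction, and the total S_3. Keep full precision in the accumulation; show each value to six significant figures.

The integral term ∫_2^35 x·e^(−x/14) dx = 137.870.
½[f(2) + f(35)] = ½[1.73376 + 2.87297] = 2.30337.
Running total after boundary: 140.174.
Correction k=1: B_{2}/2! · (f^{(1)}(35) − f^{(1)}(2)) = 1/12 · (-0.123127 − 0.743038) = -0.0721805.
Running total after k=1: 140.102.
Correction k=2: B_{4}/4! · (f^{(3)}(35) − f^{(3)}(2)) = −1/720 · (0.000209401 − 0.0126367) = 1.72601e-05.
Running total after k=2: 140.102.
Correction k=3: B_{6}/6! · (f^{(5)}(35) − f^{(5)}(2)) = 1/30240 · (5.34185e-06 − 0.000109604) = -3.44782e-09.

S_3 ≈ 140.102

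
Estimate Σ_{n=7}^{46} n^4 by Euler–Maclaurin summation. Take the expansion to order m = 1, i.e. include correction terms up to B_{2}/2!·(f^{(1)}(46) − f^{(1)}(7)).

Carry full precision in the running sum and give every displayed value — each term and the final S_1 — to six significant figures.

S_1 ≈ 4.34615e+07

The integral term ∫_7^46 x^4 dx = 4.11892e+07.
Endpoint term: (f(7) + f(46))/2 = (2401.00 + 4.47746e+06)/2 = 2.23993e+06.
Running total after boundary: 4.34292e+07.
k=1: B_{2}/(2)! × [f^{(1)}(46) − f^{(1)}(7)] = 1/12 × (389344 − 1372.00) = 32331.0.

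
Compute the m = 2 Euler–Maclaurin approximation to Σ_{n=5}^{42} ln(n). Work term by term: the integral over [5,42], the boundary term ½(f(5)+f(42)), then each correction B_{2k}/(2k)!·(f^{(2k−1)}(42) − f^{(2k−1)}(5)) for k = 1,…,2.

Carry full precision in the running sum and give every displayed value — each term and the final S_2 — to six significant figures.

S_2 ≈ 114.594

Integral: ∫_5^42 ln(x) dx = 111.935.
Boundary: ½(f(5) + f(42)) = ½(1.60944 + 3.73767) = 2.67355.
So far: 114.608.
k=1: B_{2}/(2)! × [f^{(1)}(42) − f^{(1)}(5)] = 1/12 × (0.0238095 − 0.200000) = -0.0146825.
After k=1: 114.594.
k=2: B_{4}/(4)! × [f^{(3)}(42) − f^{(3)}(5)] = −1/720 × (2.69949e-05 − 0.0160000) = 2.21847e-05.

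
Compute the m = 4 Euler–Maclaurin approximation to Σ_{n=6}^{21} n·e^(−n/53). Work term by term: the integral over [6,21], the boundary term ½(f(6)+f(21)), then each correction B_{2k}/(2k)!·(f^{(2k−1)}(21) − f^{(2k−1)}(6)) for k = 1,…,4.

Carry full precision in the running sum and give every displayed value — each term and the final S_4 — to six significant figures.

S_4 ≈ 163.080

The integral term ∫_6^21 x·e^(−x/53) dx = 153.368.
½[f(6) + f(21)] = ½[5.35779 + 14.1299] = 9.74387.
So far: 163.112.
k=1: B_{2}/(2)! × [f^{(1)}(21) − f^{(1)}(6)] = 1/12 × (0.406252 − 0.791875) = -0.0321353.
After k=1: 163.080.
k=2: B_{4}/(4)! × [f^{(3)}(21) − f^{(3)}(6)] = −1/720 × (0.000623695 − 0.000917695) = 4.08333e-07.
After k=2: 163.080.
k=3: B_{6}/(6)! × [f^{(5)}(21) − f^{(5)}(6)] = 1/30240 × (3.92583e-07 − 5.53038e-07) = -5.30605e-12.
After k=3: 163.080.
k=4: B_{8}/(8)! × [f^{(7)}(21) − f^{(7)}(6)] = −1/1209600 × (2.00474e-10 − 2.77457e-10) = 6.36437e-17.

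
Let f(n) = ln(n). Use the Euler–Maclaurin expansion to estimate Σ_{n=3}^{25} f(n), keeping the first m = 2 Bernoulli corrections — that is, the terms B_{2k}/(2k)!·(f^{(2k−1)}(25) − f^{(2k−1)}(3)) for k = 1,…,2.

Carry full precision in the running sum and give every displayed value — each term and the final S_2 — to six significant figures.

S_2 ≈ 57.3105

Integral: ∫_3^25 ln(x) dx = 55.1761.
Endpoint term: (f(3) + f(25))/2 = (1.09861 + 3.21888)/2 = 2.15874.
Integral + boundary = 57.3348.
Correction k=1: B_{2}/2! · (f^{(1)}(25) − f^{(1)}(3)) = 1/12 · (0.0400000 − 0.333333) = -0.0244444.
After k=1: 57.3104.
Correction k=2: B_{4}/4! · (f^{(3)}(25) − f^{(3)}(3)) = −1/720 · (0.000128000 − 0.0740741) = 0.000102703.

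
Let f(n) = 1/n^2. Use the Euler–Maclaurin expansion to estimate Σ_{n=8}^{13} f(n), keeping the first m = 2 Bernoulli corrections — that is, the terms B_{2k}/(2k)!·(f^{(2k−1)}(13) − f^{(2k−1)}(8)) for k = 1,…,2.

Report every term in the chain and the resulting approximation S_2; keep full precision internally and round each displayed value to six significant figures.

S_2 ≈ 0.0590967

∫_8^13 1/x^2 dx evaluates to 0.0480769.
Boundary: ½(f(8) + f(13)) = ½(0.0156250 + 0.00591716) = 0.0107711.
Running total after boundary: 0.0588480.
Order-1 term: 1/12 · (-0.000910332 − (-0.00390625)) = 0.000249660.
After k=1: 0.0590977.
Order-2 term: −1/720 · (-6.46390e-05 − (-0.000732422)) = -9.27476e-07.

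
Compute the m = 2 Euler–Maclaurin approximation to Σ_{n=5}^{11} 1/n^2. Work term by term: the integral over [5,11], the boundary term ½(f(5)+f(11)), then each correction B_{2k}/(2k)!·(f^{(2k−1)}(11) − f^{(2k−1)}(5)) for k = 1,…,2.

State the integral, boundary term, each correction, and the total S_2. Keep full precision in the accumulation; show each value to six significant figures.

S_2 ≈ 0.134421

Integral: ∫_5^11 1/x^2 dx = 0.109091.
½[f(5) + f(11)] = ½[0.0400000 + 0.00826446] = 0.0241322.
Integral + boundary = 0.133223.
Order-1 term: 1/12 · (-0.00150263 − (-0.0160000)) = 0.00120811.
Running total after k=1: 0.134431.
Order-2 term: −1/720 · (-0.000149021 − (-0.00768000)) = -1.04597e-05.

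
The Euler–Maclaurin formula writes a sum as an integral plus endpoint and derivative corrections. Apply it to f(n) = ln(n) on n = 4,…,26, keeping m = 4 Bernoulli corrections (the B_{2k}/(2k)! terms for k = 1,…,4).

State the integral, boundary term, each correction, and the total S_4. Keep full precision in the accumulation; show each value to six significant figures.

Integral: ∫_4^26 ln(x) dx = 57.1653.
½[f(4) + f(26)] = ½[1.38629 + 3.25810] = 2.32220.
So far: 59.4875.
k=1: B_{2}/(2)! × [f^{(1)}(26) − f^{(1)}(4)] = 1/12 × (0.0384615 − 0.250000) = -0.0176282.
Running total after k=1: 59.4699.
k=2: B_{4}/(4)! × [f^{(3)}(26) − f^{(3)}(4)] = −1/720 × (0.000113792 − 0.0312500) = 4.32447e-05.
Running total after k=2: 59.4699.
k=3: B_{6}/(6)! × [f^{(5)}(26) − f^{(5)}(4)] = 1/30240 × (2.01997e-06 − 0.0234375) = -7.74983e-07.
Running total after k=3: 59.4699.
k=4: B_{8}/(8)! × [f^{(7)}(26) − f^{(7)}(4)] = −1/1209600 × (8.96436e-08 − 0.0439453) = 3.63304e-08.

S_4 ≈ 59.4699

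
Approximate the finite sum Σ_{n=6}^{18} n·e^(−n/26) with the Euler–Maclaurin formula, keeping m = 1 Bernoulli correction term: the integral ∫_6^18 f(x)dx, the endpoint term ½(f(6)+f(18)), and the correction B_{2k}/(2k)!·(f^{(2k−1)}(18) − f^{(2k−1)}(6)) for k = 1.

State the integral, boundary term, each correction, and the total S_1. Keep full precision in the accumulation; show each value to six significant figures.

∫_6^18 x·e^(−x/26) dx evaluates to 88.0633.
Boundary: ½(f(6) + f(18)) = ½(4.76354 + 9.00756) = 6.88555.
Integral + boundary = 94.9488.
Order-1 term: 1/12 · (0.153975 − 0.610710) = -0.0380612.

S_1 ≈ 94.9107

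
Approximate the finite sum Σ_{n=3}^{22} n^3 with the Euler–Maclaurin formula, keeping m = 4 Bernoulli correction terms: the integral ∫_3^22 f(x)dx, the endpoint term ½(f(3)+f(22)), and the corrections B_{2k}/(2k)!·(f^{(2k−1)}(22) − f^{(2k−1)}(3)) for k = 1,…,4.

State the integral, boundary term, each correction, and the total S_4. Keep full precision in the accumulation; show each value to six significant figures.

The integral term ∫_3^22 x^3 dx = 58543.8.
Endpoint term: (f(3) + f(22))/2 = (27.0000 + 10648.0)/2 = 5337.50.
Running total after boundary: 63881.2.
Correction k=1: B_{2}/2! · (f^{(1)}(22) − f^{(1)}(3)) = 1/12 · (1452.00 − 27.0000) = 118.750.
Running total after k=1: 64000.0.
Correction k=2: B_{4}/4! · (f^{(3)}(22) − f^{(3)}(3)) = −1/720 · (6.00000 − 6.00000) = 0.00000.
Running total after k=2: 64000.0.
Correction k=3: B_{6}/6! · (f^{(5)}(22) − f^{(5)}(3)) = 1/30240 · (0.00000 − 0.00000) = 0.00000.
Running total after k=3: 64000.0.
Correction k=4: B_{8}/8! · (f^{(7)}(22) − f^{(7)}(3)) = −1/1209600 · (0.00000 − 0.00000) = 0.00000.

S_4 ≈ 64000.0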